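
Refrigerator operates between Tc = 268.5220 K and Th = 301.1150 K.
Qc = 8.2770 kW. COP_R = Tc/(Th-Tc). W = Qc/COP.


COP = 268.5220 / 32.5930 = 8.2386
W = 8.2770 / 8.2386 = 1.0047 kW

COP = 8.2386, W = 1.0047 kW


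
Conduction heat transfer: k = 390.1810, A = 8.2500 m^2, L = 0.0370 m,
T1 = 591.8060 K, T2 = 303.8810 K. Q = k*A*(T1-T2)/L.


dT = 287.9250 K
Q = 390.1810 * 8.2500 * 287.9250 / 0.0370 = 2.5049e+07 W

2.5049e+07 W


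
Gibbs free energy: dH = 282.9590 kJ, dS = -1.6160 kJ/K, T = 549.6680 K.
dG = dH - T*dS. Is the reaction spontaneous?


T*dS = 549.6680 * -1.6160 = -888.2635 kJ
dG = 282.9590 + 888.2635 = 1171.2225 kJ (non-spontaneous)

dG = 1171.2225 kJ, non-spontaneous


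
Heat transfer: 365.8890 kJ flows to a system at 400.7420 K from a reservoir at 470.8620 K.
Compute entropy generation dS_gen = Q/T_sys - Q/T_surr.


dS_sys = 365.8890/400.7420 = 0.9130 kJ/K
dS_surr = -365.8890/470.8620 = -0.7771 kJ/K
dS_gen = 0.9130 - 0.7771 = 0.1360 kJ/K (irreversible)

dS_gen = 0.1360 kJ/K, irreversible


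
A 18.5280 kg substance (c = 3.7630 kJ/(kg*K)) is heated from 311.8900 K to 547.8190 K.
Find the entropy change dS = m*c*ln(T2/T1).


T2/T1 = 1.7564
ln(T2/T1) = 0.5633
dS = 18.5280 * 3.7630 * 0.5633 = 39.2734 kJ/K

39.2734 kJ/K


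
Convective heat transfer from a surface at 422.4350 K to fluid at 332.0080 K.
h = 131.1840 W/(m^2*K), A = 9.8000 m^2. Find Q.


dT = 90.4270 K
Q = 131.1840 * 9.8000 * 90.4270 = 116253.2406 W

116253.2406 W


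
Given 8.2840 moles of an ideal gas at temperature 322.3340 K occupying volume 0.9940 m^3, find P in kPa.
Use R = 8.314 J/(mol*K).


P = nRT/V = 8.2840 * 8.314 * 322.3340 / 0.9940
= 22200.1663 / 0.9940 = 22334.1713 Pa = 22.3342 kPa

22.3342 kPa


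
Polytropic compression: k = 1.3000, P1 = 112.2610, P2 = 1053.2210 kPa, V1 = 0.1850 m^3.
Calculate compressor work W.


(k-1)/k = 0.2308
(P2/P1)^exp = 1.6764
W = 4.3333 * 112.2610 * 0.1850 * (1.6764 - 1) = 60.8722 kJ

60.8722 kJ


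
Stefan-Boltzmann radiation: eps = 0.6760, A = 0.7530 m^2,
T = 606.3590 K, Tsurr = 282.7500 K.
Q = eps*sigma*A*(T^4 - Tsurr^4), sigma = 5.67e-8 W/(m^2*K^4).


T^4 = 1.3518e+11
Tsurr^4 = 6.3916e+09
Q = 0.6760 * 5.67e-8 * 0.7530 * 1.2879e+11 = 3717.1377 W

3717.1377 W


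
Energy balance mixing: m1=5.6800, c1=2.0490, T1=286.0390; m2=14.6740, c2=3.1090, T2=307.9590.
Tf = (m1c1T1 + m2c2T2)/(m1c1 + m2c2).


num = 17378.5545
den = 57.2598
Tf = 303.5037 K

303.5037 K


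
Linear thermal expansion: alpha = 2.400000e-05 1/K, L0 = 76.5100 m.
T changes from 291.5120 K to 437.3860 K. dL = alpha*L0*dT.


dT = 145.8740 K
dL = 2.400000e-05 * 76.5100 * 145.8740 = 0.267860 m
L_final = 76.777860 m

dL = 0.267860 m


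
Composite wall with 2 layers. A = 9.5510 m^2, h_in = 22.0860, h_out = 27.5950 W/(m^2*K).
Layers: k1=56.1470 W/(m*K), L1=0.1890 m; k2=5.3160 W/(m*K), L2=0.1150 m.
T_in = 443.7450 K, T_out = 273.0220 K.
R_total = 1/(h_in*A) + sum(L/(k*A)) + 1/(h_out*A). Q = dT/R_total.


R_conv_in = 1/(22.0860*9.5510) = 0.0047
R_1 = 0.1890/(56.1470*9.5510) = 0.0004
R_2 = 0.1150/(5.3160*9.5510) = 0.0023
R_conv_out = 1/(27.5950*9.5510) = 0.0038
R_total = 0.0112 K/W
Q = 170.7230 / 0.0112 = 15308.4150 W

R_total = 0.0112 K/W, Q = 15308.4150 W


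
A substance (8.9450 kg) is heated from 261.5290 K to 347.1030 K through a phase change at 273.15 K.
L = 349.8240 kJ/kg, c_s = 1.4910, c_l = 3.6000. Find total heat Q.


Q1 (sensible, solid) = 8.9450 * 1.4910 * 11.6210 = 154.9892 kJ
Q2 (latent) = 8.9450 * 349.8240 = 3129.1757 kJ
Q3 (sensible, liquid) = 8.9450 * 3.6000 * 73.9530 = 2381.4345 kJ
Q_total = 5665.5994 kJ

5665.5994 kJ


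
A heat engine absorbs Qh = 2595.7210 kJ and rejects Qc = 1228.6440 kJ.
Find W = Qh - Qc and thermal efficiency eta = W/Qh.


W = 2595.7210 - 1228.6440 = 1367.0770 kJ
eta = 1367.0770 / 2595.7210 = 0.5267 = 52.6666%

W = 1367.0770 kJ, eta = 52.6666%


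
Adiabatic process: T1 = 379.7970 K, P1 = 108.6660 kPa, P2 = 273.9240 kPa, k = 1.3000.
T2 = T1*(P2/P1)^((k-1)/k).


(k-1)/k = 0.2308
(P2/P1)^exp = 1.2378
T2 = 379.7970 * 1.2378 = 470.1255 K

470.1255 K


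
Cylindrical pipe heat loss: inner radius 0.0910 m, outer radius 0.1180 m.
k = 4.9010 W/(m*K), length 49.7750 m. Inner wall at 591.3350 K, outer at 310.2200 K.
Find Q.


dT = 281.1150 K
ln(ro/ri) = 0.2598
Q = 2*pi*4.9010*49.7750*281.1150 / 0.2598 = 1658359.6649 W

1658359.6649 W


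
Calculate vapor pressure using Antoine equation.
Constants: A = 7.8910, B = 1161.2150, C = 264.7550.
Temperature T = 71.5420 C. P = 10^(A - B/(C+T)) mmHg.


C+T = 336.2970
B/(C+T) = 3.4529
log10(P) = 7.8910 - 3.4529 = 4.4381
P = 10^4.4381 = 27419.2223 mmHg

27419.2223 mmHg


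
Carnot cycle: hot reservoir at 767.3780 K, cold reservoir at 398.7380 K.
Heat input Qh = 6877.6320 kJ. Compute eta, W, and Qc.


eta = 1 - 398.7380/767.3780 = 0.4804
W = 0.4804 * 6877.6320 = 3303.9392 kJ
Qc = 6877.6320 - 3303.9392 = 3573.6928 kJ

eta = 48.0389%, W = 3303.9392 kJ, Qc = 3573.6928 kJ


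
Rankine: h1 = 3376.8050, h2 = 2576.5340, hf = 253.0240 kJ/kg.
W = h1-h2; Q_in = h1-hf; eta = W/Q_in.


W = 800.2710 kJ/kg
Q_in = 3123.7810 kJ/kg
eta = 0.2562 = 25.6187%

eta = 25.6187%


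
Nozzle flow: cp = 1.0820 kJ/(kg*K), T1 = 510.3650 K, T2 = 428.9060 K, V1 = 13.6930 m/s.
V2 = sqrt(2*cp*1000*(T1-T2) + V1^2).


dT = 81.4590 K
2*cp*1000*dT = 176277.2760
V1^2 = 187.4982
V2 = sqrt(176464.7742) = 420.0771 m/s

420.0771 m/s


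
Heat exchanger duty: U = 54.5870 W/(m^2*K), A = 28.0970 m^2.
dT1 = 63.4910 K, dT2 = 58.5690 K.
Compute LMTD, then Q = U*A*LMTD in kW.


LMTD = 60.9969 K
Q = 54.5870 * 28.0970 * 60.9969 = 93552.8422 W = 93.5528 kW

93.5528 kW


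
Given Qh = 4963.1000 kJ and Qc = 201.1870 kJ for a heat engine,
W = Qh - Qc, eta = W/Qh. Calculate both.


W = 4963.1000 - 201.1870 = 4761.9130 kJ
eta = 4761.9130 / 4963.1000 = 0.9595 = 95.9463%

W = 4761.9130 kJ, eta = 95.9463%


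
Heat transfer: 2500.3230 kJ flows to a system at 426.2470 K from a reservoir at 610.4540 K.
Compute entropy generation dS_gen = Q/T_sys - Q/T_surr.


dS_sys = 2500.3230/426.2470 = 5.8659 kJ/K
dS_surr = -2500.3230/610.4540 = -4.0958 kJ/K
dS_gen = 5.8659 - 4.0958 = 1.7701 kJ/K (irreversible)

dS_gen = 1.7701 kJ/K, irreversible


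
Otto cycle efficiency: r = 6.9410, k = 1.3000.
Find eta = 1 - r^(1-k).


r^(k-1) = 1.7882
eta = 1 - 1/1.7882 = 0.4408 = 44.0792%

44.0792%


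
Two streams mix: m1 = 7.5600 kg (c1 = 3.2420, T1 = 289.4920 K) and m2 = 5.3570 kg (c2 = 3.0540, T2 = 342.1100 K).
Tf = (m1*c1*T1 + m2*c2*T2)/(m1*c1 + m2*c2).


num = 12692.3247
den = 40.8698
Tf = 310.5551 K

310.5551 K


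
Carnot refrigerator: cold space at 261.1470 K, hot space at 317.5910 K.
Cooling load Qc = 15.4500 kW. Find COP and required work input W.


COP = 261.1470 / 56.4440 = 4.6267
W = 15.4500 / 4.6267 = 3.3393 kW

COP = 4.6267, W = 3.3393 kW


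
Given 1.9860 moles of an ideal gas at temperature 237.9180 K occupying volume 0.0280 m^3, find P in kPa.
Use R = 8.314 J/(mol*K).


P = nRT/V = 1.9860 * 8.314 * 237.9180 / 0.0280
= 3928.4078 / 0.0280 = 140300.2786 Pa = 140.3003 kPa

140.3003 kPa


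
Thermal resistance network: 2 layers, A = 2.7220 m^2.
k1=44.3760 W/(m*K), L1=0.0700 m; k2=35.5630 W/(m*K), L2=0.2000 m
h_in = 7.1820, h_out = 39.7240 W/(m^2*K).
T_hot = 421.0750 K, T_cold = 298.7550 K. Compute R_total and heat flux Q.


R_conv_in = 1/(7.1820*2.7220) = 0.0512
R_1 = 0.0700/(44.3760*2.7220) = 0.0006
R_2 = 0.2000/(35.5630*2.7220) = 0.0021
R_conv_out = 1/(39.7240*2.7220) = 0.0092
R_total = 0.0630 K/W
Q = 122.3200 / 0.0630 = 1940.1625 W

R_total = 0.0630 K/W, Q = 1940.1625 W


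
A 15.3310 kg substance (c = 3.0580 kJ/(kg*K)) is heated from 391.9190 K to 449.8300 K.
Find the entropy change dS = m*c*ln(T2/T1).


T2/T1 = 1.1478
ln(T2/T1) = 0.1378
dS = 15.3310 * 3.0580 * 0.1378 = 6.4610 kJ/K

6.4610 kJ/K


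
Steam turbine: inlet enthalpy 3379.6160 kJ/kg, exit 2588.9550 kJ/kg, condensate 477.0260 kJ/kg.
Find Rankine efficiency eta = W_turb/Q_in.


W = 790.6610 kJ/kg
Q_in = 2902.5900 kJ/kg
eta = 0.2724 = 27.2398%

eta = 27.2398%


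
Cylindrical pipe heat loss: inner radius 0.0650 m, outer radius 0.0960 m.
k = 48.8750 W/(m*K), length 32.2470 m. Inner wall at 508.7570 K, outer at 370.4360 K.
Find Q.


dT = 138.3210 K
ln(ro/ri) = 0.3900
Q = 2*pi*48.8750*32.2470*138.3210 / 0.3900 = 3512553.8284 W

3512553.8284 W


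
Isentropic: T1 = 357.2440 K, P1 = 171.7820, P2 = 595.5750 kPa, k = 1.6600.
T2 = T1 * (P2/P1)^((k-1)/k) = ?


(k-1)/k = 0.3976
(P2/P1)^exp = 1.6394
T2 = 357.2440 * 1.6394 = 585.6624 K

585.6624 K


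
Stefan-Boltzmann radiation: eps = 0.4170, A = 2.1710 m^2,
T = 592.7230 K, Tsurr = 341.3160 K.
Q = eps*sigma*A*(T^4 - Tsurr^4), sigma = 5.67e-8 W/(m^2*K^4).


T^4 = 1.2343e+11
Tsurr^4 = 1.3571e+10
Q = 0.4170 * 5.67e-8 * 2.1710 * 1.0985e+11 = 5638.9399 W

5638.9399 W


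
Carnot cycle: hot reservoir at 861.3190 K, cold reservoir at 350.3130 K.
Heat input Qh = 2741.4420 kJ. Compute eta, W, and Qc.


eta = 1 - 350.3130/861.3190 = 0.5933
W = 0.5933 * 2741.4420 = 1626.4512 kJ
Qc = 2741.4420 - 1626.4512 = 1114.9908 kJ

eta = 59.3283%, W = 1626.4512 kJ, Qc = 1114.9908 kJ


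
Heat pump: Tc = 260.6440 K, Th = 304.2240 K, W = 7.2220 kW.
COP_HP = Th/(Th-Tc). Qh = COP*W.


COP = 304.2240 / 43.5800 = 6.9808
Qh = 6.9808 * 7.2220 = 50.4155 kW

COP = 6.9808, Qh = 50.4155 kW


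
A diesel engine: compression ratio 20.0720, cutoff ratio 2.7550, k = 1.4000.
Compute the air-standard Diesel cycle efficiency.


r^(k-1) = 3.3192
rc^k = 4.1321
eta = 0.6159 = 61.5945%

61.5945%


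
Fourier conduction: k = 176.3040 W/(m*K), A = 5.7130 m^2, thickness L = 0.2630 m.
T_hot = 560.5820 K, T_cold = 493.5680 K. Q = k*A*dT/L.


dT = 67.0140 K
Q = 176.3040 * 5.7130 * 67.0140 / 0.2630 = 256646.9944 W

256646.9944 W


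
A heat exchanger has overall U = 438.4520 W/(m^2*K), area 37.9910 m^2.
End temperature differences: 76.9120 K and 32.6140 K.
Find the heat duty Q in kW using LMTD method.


LMTD = 51.6342 K
Q = 438.4520 * 37.9910 * 51.6342 = 860082.2242 W = 860.0822 kW

860.0822 kW


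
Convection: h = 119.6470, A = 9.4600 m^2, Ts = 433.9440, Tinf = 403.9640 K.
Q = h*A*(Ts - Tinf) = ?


dT = 29.9800 K
Q = 119.6470 * 9.4600 * 29.9800 = 33933.1814 W

33933.1814 W


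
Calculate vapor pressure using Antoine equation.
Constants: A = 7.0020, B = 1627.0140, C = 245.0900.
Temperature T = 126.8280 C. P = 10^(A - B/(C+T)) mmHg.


C+T = 371.9180
B/(C+T) = 4.3747
log10(P) = 7.0020 - 4.3747 = 2.6273
P = 10^2.6273 = 423.9769 mmHg

423.9769 mmHg


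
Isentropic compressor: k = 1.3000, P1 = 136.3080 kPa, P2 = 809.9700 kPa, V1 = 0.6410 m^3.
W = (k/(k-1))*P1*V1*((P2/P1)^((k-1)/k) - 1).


(k-1)/k = 0.2308
(P2/P1)^exp = 1.5087
W = 4.3333 * 136.3080 * 0.6410 * (1.5087 - 1) = 192.6036 kJ

192.6036 kJ


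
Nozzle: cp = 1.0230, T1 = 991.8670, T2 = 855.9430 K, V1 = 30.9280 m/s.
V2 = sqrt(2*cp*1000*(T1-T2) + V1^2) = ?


dT = 135.9240 K
2*cp*1000*dT = 278100.5040
V1^2 = 956.5412
V2 = sqrt(279057.0452) = 528.2585 m/s

528.2585 m/s


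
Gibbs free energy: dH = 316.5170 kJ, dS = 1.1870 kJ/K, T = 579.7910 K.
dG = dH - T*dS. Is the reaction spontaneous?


T*dS = 579.7910 * 1.1870 = 688.2119 kJ
dG = 316.5170 - 688.2119 = -371.6949 kJ (spontaneous)

dG = -371.6949 kJ, spontaneous


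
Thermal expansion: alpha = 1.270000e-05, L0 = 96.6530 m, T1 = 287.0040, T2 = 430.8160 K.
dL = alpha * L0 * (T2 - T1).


dT = 143.8120 K
dL = 1.270000e-05 * 96.6530 * 143.8120 = 0.176528 m
L_final = 96.829528 m

dL = 0.176528 m


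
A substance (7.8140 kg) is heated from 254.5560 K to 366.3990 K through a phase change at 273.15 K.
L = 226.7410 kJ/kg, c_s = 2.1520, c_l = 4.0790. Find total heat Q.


Q1 (sensible, solid) = 7.8140 * 2.1520 * 18.5940 = 312.6716 kJ
Q2 (latent) = 7.8140 * 226.7410 = 1771.7542 kJ
Q3 (sensible, liquid) = 7.8140 * 4.0790 * 93.2490 = 2972.1539 kJ
Q_total = 5056.5797 kJ

5056.5797 kJ


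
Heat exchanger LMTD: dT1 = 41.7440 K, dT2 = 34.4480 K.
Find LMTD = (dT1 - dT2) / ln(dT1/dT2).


dT1/dT2 = 1.2118
ln(dT1/dT2) = 0.1921
LMTD = 7.2960 / 0.1921 = 37.9793 K

37.9793 K


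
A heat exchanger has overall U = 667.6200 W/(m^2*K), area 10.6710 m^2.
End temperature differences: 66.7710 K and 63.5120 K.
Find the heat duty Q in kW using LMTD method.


LMTD = 65.1279 K
Q = 667.6200 * 10.6710 * 65.1279 = 463982.5031 W = 463.9825 kW

463.9825 kW


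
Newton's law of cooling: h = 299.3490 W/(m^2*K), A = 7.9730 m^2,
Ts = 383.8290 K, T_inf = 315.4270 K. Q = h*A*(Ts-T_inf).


dT = 68.4020 K
Q = 299.3490 * 7.9730 * 68.4020 = 163255.7085 W

163255.7085 W


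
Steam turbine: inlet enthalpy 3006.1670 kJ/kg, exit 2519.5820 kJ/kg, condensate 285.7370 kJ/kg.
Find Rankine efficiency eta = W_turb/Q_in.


W = 486.5850 kJ/kg
Q_in = 2720.4300 kJ/kg
eta = 0.1789 = 17.8863%

eta = 17.8863%


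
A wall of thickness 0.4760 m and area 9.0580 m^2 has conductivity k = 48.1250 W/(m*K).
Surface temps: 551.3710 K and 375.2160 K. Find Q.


dT = 176.1550 K
Q = 48.1250 * 9.0580 * 176.1550 / 0.4760 = 161321.0652 W

161321.0652 W


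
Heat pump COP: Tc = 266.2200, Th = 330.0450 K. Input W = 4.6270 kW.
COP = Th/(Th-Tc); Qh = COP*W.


COP = 330.0450 / 63.8250 = 5.1711
Qh = 5.1711 * 4.6270 = 23.9266 kW

COP = 5.1711, Qh = 23.9266 kW


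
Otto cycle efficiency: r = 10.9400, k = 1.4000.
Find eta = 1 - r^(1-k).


r^(k-1) = 2.6038
eta = 1 - 1/2.6038 = 0.6159 = 61.5945%

61.5945%


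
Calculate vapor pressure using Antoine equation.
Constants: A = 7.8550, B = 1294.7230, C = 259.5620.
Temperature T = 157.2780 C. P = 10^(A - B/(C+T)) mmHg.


C+T = 416.8400
B/(C+T) = 3.1060
log10(P) = 7.8550 - 3.1060 = 4.7490
P = 10^4.7490 = 56099.2318 mmHg

56099.2318 mmHg


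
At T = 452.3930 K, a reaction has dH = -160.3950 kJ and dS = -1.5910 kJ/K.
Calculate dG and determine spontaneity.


T*dS = 452.3930 * -1.5910 = -719.7573 kJ
dG = -160.3950 + 719.7573 = 559.3623 kJ (non-spontaneous)

dG = 559.3623 kJ, non-spontaneous


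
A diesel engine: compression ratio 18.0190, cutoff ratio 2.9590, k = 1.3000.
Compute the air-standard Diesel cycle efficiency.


r^(k-1) = 2.3808
rc^k = 4.0972
eta = 0.4892 = 48.9173%

48.9173%


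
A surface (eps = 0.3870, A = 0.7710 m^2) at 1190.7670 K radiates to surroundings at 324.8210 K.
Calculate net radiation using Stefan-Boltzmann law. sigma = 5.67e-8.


T^4 = 2.0105e+12
Tsurr^4 = 1.1132e+10
Q = 0.3870 * 5.67e-8 * 0.7710 * 1.9994e+12 = 33825.4998 W

33825.4998 W


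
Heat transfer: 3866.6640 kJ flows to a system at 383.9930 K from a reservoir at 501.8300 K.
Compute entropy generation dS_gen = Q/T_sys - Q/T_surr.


dS_sys = 3866.6640/383.9930 = 10.0696 kJ/K
dS_surr = -3866.6640/501.8300 = -7.7051 kJ/K
dS_gen = 10.0696 - 7.7051 = 2.3645 kJ/K (irreversible)

dS_gen = 2.3645 kJ/K, irreversible


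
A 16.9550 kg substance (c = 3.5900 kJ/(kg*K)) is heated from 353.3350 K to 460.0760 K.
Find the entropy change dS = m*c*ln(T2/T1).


T2/T1 = 1.3021
ln(T2/T1) = 0.2640
dS = 16.9550 * 3.5900 * 0.2640 = 16.0678 kJ/K

16.0678 kJ/K


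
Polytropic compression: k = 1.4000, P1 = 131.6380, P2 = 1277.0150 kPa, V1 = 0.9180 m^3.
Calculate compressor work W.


(k-1)/k = 0.2857
(P2/P1)^exp = 1.9140
W = 3.5000 * 131.6380 * 0.9180 * (1.9140 - 1) = 386.5885 kJ

386.5885 kJ


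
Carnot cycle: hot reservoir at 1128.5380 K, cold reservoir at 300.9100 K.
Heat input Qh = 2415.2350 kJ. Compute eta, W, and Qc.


eta = 1 - 300.9100/1128.5380 = 0.7334
W = 0.7334 * 2415.2350 = 1771.2440 kJ
Qc = 2415.2350 - 1771.2440 = 643.9910 kJ

eta = 73.3363%, W = 1771.2440 kJ, Qc = 643.9910 kJ


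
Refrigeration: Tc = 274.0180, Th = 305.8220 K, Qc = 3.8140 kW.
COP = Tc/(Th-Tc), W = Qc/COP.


COP = 274.0180 / 31.8040 = 8.6158
W = 3.8140 / 8.6158 = 0.4427 kW

COP = 8.6158, W = 0.4427 kW


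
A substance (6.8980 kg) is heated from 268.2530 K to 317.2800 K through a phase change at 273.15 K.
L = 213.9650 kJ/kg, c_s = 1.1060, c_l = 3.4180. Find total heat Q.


Q1 (sensible, solid) = 6.8980 * 1.1060 * 4.8970 = 37.3601 kJ
Q2 (latent) = 6.8980 * 213.9650 = 1475.9306 kJ
Q3 (sensible, liquid) = 6.8980 * 3.4180 * 44.1300 = 1040.4691 kJ
Q_total = 2553.7598 kJ

2553.7598 kJ


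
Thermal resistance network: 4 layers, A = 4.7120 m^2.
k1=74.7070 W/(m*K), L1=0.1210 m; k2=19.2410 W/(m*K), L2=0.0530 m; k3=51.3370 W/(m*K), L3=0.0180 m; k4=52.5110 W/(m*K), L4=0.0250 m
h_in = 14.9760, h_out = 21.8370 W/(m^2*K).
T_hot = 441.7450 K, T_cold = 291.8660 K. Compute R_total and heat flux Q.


R_conv_in = 1/(14.9760*4.7120) = 0.0142
R_1 = 0.1210/(74.7070*4.7120) = 0.0003
R_2 = 0.0530/(19.2410*4.7120) = 0.0006
R_3 = 0.0180/(51.3370*4.7120) = 7.4411e-05
R_4 = 0.0250/(52.5110*4.7120) = 0.0001
R_conv_out = 1/(21.8370*4.7120) = 0.0097
R_total = 0.0250 K/W
Q = 149.8790 / 0.0250 = 5996.7762 W

R_total = 0.0250 K/W, Q = 5996.7762 W


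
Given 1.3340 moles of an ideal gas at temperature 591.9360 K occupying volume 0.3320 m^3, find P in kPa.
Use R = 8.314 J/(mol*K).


P = nRT/V = 1.3340 * 8.314 * 591.9360 / 0.3320
= 6565.0888 / 0.3320 = 19774.3638 Pa = 19.7744 kPa

19.7744 kPa


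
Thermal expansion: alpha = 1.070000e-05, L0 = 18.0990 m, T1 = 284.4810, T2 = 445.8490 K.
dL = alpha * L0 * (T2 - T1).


dT = 161.3680 K
dL = 1.070000e-05 * 18.0990 * 161.3680 = 0.031250 m
L_final = 18.130250 m

dL = 0.031250 m


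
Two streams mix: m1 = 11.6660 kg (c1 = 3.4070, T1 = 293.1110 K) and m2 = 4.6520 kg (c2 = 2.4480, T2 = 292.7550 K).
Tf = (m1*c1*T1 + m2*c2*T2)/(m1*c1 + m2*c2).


num = 14983.9300
den = 51.1342
Tf = 293.0317 K

293.0317 K


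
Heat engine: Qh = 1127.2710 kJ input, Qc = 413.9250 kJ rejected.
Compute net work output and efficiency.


W = 1127.2710 - 413.9250 = 713.3460 kJ
eta = 713.3460 / 1127.2710 = 0.6328 = 63.2808%

W = 713.3460 kJ, eta = 63.2808%


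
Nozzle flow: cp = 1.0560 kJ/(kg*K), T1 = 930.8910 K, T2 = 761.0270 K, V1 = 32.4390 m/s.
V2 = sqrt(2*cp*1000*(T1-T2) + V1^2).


dT = 169.8640 K
2*cp*1000*dT = 358752.7680
V1^2 = 1052.2887
V2 = sqrt(359805.0567) = 599.8375 m/s

599.8375 m/s


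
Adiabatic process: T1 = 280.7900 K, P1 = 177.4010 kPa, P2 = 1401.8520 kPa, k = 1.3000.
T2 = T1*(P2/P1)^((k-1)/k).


(k-1)/k = 0.2308
(P2/P1)^exp = 1.6113
T2 = 280.7900 * 1.6113 = 452.4325 K

452.4325 K


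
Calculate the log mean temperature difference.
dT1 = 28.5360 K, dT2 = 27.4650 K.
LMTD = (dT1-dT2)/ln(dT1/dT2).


dT1/dT2 = 1.0390
ln(dT1/dT2) = 0.0383
LMTD = 1.0710 / 0.0383 = 27.9971 K

27.9971 K


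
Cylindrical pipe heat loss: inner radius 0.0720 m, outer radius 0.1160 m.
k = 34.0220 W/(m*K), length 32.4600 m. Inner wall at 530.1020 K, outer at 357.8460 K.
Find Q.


dT = 172.2560 K
ln(ro/ri) = 0.4769
Q = 2*pi*34.0220*32.4600*172.2560 / 0.4769 = 2506186.2263 W

2506186.2263 W


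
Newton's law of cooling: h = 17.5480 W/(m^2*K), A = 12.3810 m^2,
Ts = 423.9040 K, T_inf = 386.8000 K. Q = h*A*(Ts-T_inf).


dT = 37.1040 K
Q = 17.5480 * 12.3810 * 37.1040 = 8061.2814 W

8061.2814 W


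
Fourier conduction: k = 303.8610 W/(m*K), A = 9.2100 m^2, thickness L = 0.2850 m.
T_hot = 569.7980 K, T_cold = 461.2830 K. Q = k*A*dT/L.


dT = 108.5150 K
Q = 303.8610 * 9.2100 * 108.5150 / 0.2850 = 1065563.9220 W

1065563.9220 W


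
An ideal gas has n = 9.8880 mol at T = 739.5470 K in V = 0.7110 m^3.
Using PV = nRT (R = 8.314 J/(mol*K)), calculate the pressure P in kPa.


P = nRT/V = 9.8880 * 8.314 * 739.5470 / 0.7110
= 60797.2951 / 0.7110 = 85509.5571 Pa = 85.5096 kPa

85.5096 kPa


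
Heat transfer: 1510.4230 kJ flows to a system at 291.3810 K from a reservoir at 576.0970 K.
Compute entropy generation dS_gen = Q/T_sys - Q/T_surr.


dS_sys = 1510.4230/291.3810 = 5.1837 kJ/K
dS_surr = -1510.4230/576.0970 = -2.6218 kJ/K
dS_gen = 5.1837 - 2.6218 = 2.5618 kJ/K (irreversible)

dS_gen = 2.5618 kJ/K, irreversible


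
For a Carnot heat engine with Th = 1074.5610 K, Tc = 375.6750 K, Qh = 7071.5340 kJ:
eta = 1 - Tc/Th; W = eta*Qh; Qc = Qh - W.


eta = 1 - 375.6750/1074.5610 = 0.6504
W = 0.6504 * 7071.5340 = 4599.2699 kJ
Qc = 7071.5340 - 4599.2699 = 2472.2641 kJ

eta = 65.0392%, W = 4599.2699 kJ, Qc = 2472.2641 kJ


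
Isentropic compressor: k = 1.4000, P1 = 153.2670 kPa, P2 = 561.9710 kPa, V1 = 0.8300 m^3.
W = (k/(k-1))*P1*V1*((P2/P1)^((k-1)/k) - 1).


(k-1)/k = 0.2857
(P2/P1)^exp = 1.4495
W = 3.5000 * 153.2670 * 0.8300 * (1.4495 - 1) = 200.1363 kJ

200.1363 kJ


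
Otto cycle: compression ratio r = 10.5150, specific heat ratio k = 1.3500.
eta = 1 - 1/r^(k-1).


r^(k-1) = 2.2784
eta = 1 - 1/2.2784 = 0.5611 = 56.1099%

56.1099%


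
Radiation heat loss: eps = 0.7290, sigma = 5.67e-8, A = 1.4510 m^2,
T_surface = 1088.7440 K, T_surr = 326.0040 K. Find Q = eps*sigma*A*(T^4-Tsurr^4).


T^4 = 1.4051e+12
Tsurr^4 = 1.1295e+10
Q = 0.7290 * 5.67e-8 * 1.4510 * 1.3938e+12 = 83594.1343 W

83594.1343 W


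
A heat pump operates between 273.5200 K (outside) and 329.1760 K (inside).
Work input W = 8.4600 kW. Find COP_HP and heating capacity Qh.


COP = 329.1760 / 55.6560 = 5.9145
Qh = 5.9145 * 8.4600 = 50.0365 kW

COP = 5.9145, Qh = 50.0365 kW


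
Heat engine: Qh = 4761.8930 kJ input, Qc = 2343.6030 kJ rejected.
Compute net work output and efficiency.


W = 4761.8930 - 2343.6030 = 2418.2900 kJ
eta = 2418.2900 / 4761.8930 = 0.5078 = 50.7842%

W = 2418.2900 kJ, eta = 50.7842%


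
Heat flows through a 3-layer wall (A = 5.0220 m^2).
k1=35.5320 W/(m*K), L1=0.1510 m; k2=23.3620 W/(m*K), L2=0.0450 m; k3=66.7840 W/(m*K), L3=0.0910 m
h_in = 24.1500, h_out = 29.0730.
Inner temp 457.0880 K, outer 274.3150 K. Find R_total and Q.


R_conv_in = 1/(24.1500*5.0220) = 0.0082
R_1 = 0.1510/(35.5320*5.0220) = 0.0008
R_2 = 0.0450/(23.3620*5.0220) = 0.0004
R_3 = 0.0910/(66.7840*5.0220) = 0.0003
R_conv_out = 1/(29.0730*5.0220) = 0.0068
R_total = 0.0166 K/W
Q = 182.7730 / 0.0166 = 11013.4153 W

R_total = 0.0166 K/W, Q = 11013.4153 W


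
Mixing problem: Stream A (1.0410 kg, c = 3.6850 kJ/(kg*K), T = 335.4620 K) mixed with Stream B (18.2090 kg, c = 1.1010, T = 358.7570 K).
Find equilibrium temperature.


num = 8479.2602
den = 23.8842
Tf = 355.0155 K

355.0155 K


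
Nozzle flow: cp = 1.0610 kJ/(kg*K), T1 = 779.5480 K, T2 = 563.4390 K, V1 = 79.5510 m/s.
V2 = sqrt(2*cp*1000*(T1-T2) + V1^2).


dT = 216.1090 K
2*cp*1000*dT = 458583.2980
V1^2 = 6328.3616
V2 = sqrt(464911.6596) = 681.8443 m/s

681.8443 m/s


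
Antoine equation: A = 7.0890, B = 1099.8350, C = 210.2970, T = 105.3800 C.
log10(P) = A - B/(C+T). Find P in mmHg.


C+T = 315.6770
B/(C+T) = 3.4841
log10(P) = 7.0890 - 3.4841 = 3.6049
P = 10^3.6049 = 4026.6906 mmHg

4026.6906 mmHg


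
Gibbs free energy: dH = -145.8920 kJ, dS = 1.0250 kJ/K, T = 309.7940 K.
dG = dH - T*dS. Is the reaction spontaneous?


T*dS = 309.7940 * 1.0250 = 317.5388 kJ
dG = -145.8920 - 317.5388 = -463.4308 kJ (spontaneous)

dG = -463.4308 kJ, spontaneous


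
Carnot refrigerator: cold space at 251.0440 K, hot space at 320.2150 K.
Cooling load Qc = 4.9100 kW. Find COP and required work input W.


COP = 251.0440 / 69.1710 = 3.6293
W = 4.9100 / 3.6293 = 1.3529 kW

COP = 3.6293, W = 1.3529 kW


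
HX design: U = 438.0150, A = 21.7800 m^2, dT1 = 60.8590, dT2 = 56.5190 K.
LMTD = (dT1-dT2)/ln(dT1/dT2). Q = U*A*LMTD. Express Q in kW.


LMTD = 58.6622 K
Q = 438.0150 * 21.7800 * 58.6622 = 559635.8668 W = 559.6359 kW

559.6359 kW


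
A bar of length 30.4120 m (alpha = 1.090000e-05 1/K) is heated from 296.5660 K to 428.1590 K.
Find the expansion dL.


dT = 131.5930 K
dL = 1.090000e-05 * 30.4120 * 131.5930 = 0.043622 m
L_final = 30.455622 m

dL = 0.043622 m


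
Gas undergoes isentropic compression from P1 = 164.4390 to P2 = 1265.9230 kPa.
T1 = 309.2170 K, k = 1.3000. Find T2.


(k-1)/k = 0.2308
(P2/P1)^exp = 1.6016
T2 = 309.2170 * 1.6016 = 495.2424 K

495.2424 K


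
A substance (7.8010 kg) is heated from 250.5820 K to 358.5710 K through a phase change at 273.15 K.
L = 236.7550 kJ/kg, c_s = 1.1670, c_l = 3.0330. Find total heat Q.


Q1 (sensible, solid) = 7.8010 * 1.1670 * 22.5680 = 205.4538 kJ
Q2 (latent) = 7.8010 * 236.7550 = 1846.9258 kJ
Q3 (sensible, liquid) = 7.8010 * 3.0330 * 85.4210 = 2021.0978 kJ
Q_total = 4073.4774 kJ

4073.4774 kJ


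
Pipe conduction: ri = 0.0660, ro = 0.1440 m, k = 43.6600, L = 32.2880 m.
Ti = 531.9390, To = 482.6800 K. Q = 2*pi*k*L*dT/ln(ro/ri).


dT = 49.2590 K
ln(ro/ri) = 0.7802
Q = 2*pi*43.6600*32.2880*49.2590 / 0.7802 = 559251.8877 W

559251.8877 W


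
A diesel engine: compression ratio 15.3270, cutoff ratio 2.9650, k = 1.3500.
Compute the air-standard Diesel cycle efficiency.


r^(k-1) = 2.5996
rc^k = 4.3374
eta = 0.5160 = 51.6043%

51.6043%


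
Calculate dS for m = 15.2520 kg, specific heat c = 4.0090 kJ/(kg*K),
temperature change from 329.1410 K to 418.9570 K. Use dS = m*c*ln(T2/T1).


T2/T1 = 1.2729
ln(T2/T1) = 0.2413
dS = 15.2520 * 4.0090 * 0.2413 = 14.7533 kJ/K

14.7533 kJ/K


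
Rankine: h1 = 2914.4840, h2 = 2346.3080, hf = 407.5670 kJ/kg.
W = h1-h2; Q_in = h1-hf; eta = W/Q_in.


W = 568.1760 kJ/kg
Q_in = 2506.9170 kJ/kg
eta = 0.2266 = 22.6643%

eta = 22.6643%


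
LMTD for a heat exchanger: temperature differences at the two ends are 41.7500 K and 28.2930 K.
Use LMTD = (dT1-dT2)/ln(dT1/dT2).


dT1/dT2 = 1.4756
ln(dT1/dT2) = 0.3891
LMTD = 13.4570 / 0.3891 = 34.5863 K

34.5863 K


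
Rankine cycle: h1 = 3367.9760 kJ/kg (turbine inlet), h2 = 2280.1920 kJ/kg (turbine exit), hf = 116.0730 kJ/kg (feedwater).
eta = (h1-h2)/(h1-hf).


W = 1087.7840 kJ/kg
Q_in = 3251.9030 kJ/kg
eta = 0.3345 = 33.4507%

eta = 33.4507%


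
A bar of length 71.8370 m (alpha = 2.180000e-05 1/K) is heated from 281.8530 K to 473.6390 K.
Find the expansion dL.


dT = 191.7860 K
dL = 2.180000e-05 * 71.8370 * 191.7860 = 0.300346 m
L_final = 72.137346 m

dL = 0.300346 m


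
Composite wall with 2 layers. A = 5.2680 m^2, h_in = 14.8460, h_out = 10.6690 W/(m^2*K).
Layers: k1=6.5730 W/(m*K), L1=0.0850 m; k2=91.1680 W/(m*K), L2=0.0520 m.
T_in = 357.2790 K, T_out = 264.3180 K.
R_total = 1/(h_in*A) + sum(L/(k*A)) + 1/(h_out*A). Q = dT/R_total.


R_conv_in = 1/(14.8460*5.2680) = 0.0128
R_1 = 0.0850/(6.5730*5.2680) = 0.0025
R_2 = 0.0520/(91.1680*5.2680) = 0.0001
R_conv_out = 1/(10.6690*5.2680) = 0.0178
R_total = 0.0331 K/W
Q = 92.9610 / 0.0331 = 2804.9670 W

R_total = 0.0331 K/W, Q = 2804.9670 W


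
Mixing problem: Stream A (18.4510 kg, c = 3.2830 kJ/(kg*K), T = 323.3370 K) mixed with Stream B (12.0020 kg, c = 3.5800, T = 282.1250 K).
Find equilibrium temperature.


num = 31708.1301
den = 103.5418
Tf = 306.2351 K

306.2351 K


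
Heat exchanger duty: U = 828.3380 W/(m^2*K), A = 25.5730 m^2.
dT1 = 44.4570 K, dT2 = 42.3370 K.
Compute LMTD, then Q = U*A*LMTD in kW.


LMTD = 43.3884 K
Q = 828.3380 * 25.5730 * 43.3884 = 919099.6082 W = 919.0996 kW

919.0996 kW


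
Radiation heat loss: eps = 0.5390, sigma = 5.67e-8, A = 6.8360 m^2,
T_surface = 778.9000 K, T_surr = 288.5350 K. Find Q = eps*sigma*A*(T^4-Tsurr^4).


T^4 = 3.6807e+11
Tsurr^4 = 6.9310e+09
Q = 0.5390 * 5.67e-8 * 6.8360 * 3.6114e+11 = 75447.4612 W

75447.4612 W


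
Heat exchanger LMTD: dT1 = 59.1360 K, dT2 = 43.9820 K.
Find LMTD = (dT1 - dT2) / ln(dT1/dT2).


dT1/dT2 = 1.3446
ln(dT1/dT2) = 0.2961
LMTD = 15.1540 / 0.2961 = 51.1857 K

51.1857 K


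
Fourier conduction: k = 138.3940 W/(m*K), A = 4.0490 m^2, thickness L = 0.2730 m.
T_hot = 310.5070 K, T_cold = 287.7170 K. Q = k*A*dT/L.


dT = 22.7900 K
Q = 138.3940 * 4.0490 * 22.7900 / 0.2730 = 46778.5458 W

46778.5458 W


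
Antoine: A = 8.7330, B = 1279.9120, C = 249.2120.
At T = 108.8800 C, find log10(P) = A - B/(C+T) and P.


C+T = 358.0920
B/(C+T) = 3.5743
log10(P) = 8.7330 - 3.5743 = 5.1587
P = 10^5.1587 = 144126.9974 mmHg

144126.9974 mmHg


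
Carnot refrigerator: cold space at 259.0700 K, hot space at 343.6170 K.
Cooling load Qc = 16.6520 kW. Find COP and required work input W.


COP = 259.0700 / 84.5470 = 3.0642
W = 16.6520 / 3.0642 = 5.4343 kW

COP = 3.0642, W = 5.4343 kW


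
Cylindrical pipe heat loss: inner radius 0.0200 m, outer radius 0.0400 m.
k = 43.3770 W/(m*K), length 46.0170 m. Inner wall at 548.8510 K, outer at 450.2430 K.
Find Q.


dT = 98.6080 K
ln(ro/ri) = 0.6931
Q = 2*pi*43.3770*46.0170*98.6080 / 0.6931 = 1784203.4398 W

1784203.4398 W


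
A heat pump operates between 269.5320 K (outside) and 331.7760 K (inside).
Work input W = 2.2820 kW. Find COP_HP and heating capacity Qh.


COP = 331.7760 / 62.2440 = 5.3302
Qh = 5.3302 * 2.2820 = 12.1636 kW

COP = 5.3302, Qh = 12.1636 kW


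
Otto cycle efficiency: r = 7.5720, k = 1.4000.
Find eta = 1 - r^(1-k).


r^(k-1) = 2.2474
eta = 1 - 1/2.2474 = 0.5550 = 55.5045%

55.5045%


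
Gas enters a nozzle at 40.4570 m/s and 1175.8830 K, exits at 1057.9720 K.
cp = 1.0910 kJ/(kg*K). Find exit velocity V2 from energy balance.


dT = 117.9110 K
2*cp*1000*dT = 257281.8020
V1^2 = 1636.7688
V2 = sqrt(258918.5708) = 508.8404 m/s

508.8404 m/s


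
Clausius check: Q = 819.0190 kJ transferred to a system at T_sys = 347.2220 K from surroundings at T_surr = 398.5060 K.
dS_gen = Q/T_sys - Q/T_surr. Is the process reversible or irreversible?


dS_sys = 819.0190/347.2220 = 2.3588 kJ/K
dS_surr = -819.0190/398.5060 = -2.0552 kJ/K
dS_gen = 2.3588 - 2.0552 = 0.3036 kJ/K (irreversible)

dS_gen = 0.3036 kJ/K, irreversible


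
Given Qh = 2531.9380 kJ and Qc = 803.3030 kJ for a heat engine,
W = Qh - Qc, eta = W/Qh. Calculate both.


W = 2531.9380 - 803.3030 = 1728.6350 kJ
eta = 1728.6350 / 2531.9380 = 0.6827 = 68.2732%

W = 1728.6350 kJ, eta = 68.2732%


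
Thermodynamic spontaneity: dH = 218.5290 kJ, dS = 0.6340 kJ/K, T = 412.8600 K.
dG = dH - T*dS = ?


T*dS = 412.8600 * 0.6340 = 261.7532 kJ
dG = 218.5290 - 261.7532 = -43.2242 kJ (spontaneous)

dG = -43.2242 kJ, spontaneous


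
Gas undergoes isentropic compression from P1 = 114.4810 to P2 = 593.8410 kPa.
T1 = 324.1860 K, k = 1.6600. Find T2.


(k-1)/k = 0.3976
(P2/P1)^exp = 1.9242
T2 = 324.1860 * 1.9242 = 623.8012 K

623.8012 K


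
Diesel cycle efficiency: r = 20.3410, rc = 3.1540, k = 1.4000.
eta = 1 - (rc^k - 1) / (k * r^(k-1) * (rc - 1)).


r^(k-1) = 3.3369
rc^k = 4.9935
eta = 0.6031 = 60.3144%

60.3144%


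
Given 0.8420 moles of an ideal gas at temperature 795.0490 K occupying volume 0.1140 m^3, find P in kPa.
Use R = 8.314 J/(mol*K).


P = nRT/V = 0.8420 * 8.314 * 795.0490 / 0.1140
= 5565.6515 / 0.1140 = 48821.5042 Pa = 48.8215 kPa

48.8215 kPa


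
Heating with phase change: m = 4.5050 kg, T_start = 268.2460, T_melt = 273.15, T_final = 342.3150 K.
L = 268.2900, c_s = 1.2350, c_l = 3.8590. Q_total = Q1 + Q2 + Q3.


Q1 (sensible, solid) = 4.5050 * 1.2350 * 4.9040 = 27.2843 kJ
Q2 (latent) = 4.5050 * 268.2900 = 1208.6464 kJ
Q3 (sensible, liquid) = 4.5050 * 3.8590 * 69.1650 = 1202.4193 kJ
Q_total = 2438.3501 kJ

2438.3501 kJ


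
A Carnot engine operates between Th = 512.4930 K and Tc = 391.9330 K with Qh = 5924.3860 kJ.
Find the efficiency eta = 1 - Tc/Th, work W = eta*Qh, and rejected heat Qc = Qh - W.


eta = 1 - 391.9330/512.4930 = 0.2352
W = 0.2352 * 5924.3860 = 1393.6658 kJ
Qc = 5924.3860 - 1393.6658 = 4530.7202 kJ

eta = 23.5242%, W = 1393.6658 kJ, Qc = 4530.7202 kJ


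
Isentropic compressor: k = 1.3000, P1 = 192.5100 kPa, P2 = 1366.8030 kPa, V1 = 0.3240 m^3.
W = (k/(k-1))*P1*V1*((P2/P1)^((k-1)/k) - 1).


(k-1)/k = 0.2308
(P2/P1)^exp = 1.5720
W = 4.3333 * 192.5100 * 0.3240 * (1.5720 - 1) = 154.5931 kJ

154.5931 kJ


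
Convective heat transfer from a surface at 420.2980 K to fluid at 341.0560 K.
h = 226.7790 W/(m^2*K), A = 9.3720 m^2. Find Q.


dT = 79.2420 K
Q = 226.7790 * 9.3720 * 79.2420 = 168418.7905 W

168418.7905 W


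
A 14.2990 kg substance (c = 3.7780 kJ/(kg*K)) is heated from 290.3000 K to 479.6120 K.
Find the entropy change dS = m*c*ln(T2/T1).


T2/T1 = 1.6521
ln(T2/T1) = 0.5021
dS = 14.2990 * 3.7780 * 0.5021 = 27.1222 kJ/K

27.1222 kJ/K


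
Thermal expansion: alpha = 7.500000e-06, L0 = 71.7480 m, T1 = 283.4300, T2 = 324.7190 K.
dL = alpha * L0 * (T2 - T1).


dT = 41.2890 K
dL = 7.500000e-06 * 71.7480 * 41.2890 = 0.022218 m
L_final = 71.770218 m

dL = 0.022218 m


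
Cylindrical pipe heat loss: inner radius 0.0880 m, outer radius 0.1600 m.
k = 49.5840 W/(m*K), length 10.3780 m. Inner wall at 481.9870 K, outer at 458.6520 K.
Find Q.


dT = 23.3350 K
ln(ro/ri) = 0.5978
Q = 2*pi*49.5840*10.3780*23.3350 / 0.5978 = 126200.2189 W

126200.2189 W


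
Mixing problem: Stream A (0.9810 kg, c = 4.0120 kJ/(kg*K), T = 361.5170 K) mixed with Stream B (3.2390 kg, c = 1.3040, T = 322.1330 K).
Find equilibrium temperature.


num = 2783.4275
den = 8.1594
Tf = 341.1302 K

341.1302 K


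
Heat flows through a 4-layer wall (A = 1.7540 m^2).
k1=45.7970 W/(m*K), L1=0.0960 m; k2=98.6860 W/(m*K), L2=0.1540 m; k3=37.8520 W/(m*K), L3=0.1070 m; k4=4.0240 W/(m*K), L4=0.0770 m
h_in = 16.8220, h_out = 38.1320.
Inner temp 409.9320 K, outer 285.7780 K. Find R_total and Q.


R_conv_in = 1/(16.8220*1.7540) = 0.0339
R_1 = 0.0960/(45.7970*1.7540) = 0.0012
R_2 = 0.1540/(98.6860*1.7540) = 0.0009
R_3 = 0.1070/(37.8520*1.7540) = 0.0016
R_4 = 0.0770/(4.0240*1.7540) = 0.0109
R_conv_out = 1/(38.1320*1.7540) = 0.0150
R_total = 0.0634 K/W
Q = 124.1540 / 0.0634 = 1956.7560 W

R_total = 0.0634 K/W, Q = 1956.7560 W


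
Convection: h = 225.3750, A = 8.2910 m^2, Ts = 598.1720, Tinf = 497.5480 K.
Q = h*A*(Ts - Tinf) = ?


dT = 100.6240 K
Q = 225.3750 * 8.2910 * 100.6240 = 188024.4090 W

188024.4090 W


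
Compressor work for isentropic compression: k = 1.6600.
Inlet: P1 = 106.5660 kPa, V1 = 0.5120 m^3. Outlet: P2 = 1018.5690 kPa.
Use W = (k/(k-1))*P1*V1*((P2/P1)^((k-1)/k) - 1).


(k-1)/k = 0.3976
(P2/P1)^exp = 2.4535
W = 2.5152 * 106.5660 * 0.5120 * (2.4535 - 1) = 199.4658 kJ

199.4658 kJ


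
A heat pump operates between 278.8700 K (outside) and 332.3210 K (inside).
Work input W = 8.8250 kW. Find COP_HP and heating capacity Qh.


COP = 332.3210 / 53.4510 = 6.2173
Qh = 6.2173 * 8.8250 = 54.8677 kW

COP = 6.2173, Qh = 54.8677 kW


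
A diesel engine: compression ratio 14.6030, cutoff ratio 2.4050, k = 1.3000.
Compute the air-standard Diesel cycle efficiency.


r^(k-1) = 2.2353
rc^k = 3.1293
eta = 0.4785 = 47.8459%

47.8459%


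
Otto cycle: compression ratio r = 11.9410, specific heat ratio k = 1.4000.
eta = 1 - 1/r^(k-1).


r^(k-1) = 2.6966
eta = 1 - 1/2.6966 = 0.6292 = 62.9162%

62.9162%


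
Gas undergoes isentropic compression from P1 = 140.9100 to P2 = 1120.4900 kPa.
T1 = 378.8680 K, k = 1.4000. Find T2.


(k-1)/k = 0.2857
(P2/P1)^exp = 1.8083
T2 = 378.8680 * 1.8083 = 685.1158 K

685.1158 K


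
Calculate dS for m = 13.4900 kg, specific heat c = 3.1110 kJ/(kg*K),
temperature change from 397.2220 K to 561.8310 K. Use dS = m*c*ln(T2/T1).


T2/T1 = 1.4144
ln(T2/T1) = 0.3467
dS = 13.4900 * 3.1110 * 0.3467 = 14.5503 kJ/K

14.5503 kJ/K


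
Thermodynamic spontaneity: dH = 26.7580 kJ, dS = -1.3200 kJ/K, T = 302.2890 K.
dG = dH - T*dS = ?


T*dS = 302.2890 * -1.3200 = -399.0215 kJ
dG = 26.7580 + 399.0215 = 425.7795 kJ (non-spontaneous)

dG = 425.7795 kJ, non-spontaneous


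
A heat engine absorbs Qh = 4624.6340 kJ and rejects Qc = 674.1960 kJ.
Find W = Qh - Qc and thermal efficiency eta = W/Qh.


W = 4624.6340 - 674.1960 = 3950.4380 kJ
eta = 3950.4380 / 4624.6340 = 0.8542 = 85.4216%

W = 3950.4380 kJ, eta = 85.4216%


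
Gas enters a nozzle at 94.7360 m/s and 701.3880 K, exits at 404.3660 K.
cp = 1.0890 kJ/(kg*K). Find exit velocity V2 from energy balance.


dT = 297.0220 K
2*cp*1000*dT = 646913.9160
V1^2 = 8974.9097
V2 = sqrt(655888.8257) = 809.8696 m/s

809.8696 m/s


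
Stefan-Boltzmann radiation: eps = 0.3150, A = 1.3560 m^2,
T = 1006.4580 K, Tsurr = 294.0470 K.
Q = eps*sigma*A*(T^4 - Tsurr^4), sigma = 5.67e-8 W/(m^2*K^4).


T^4 = 1.0261e+12
Tsurr^4 = 7.4760e+09
Q = 0.3150 * 5.67e-8 * 1.3560 * 1.0186e+12 = 24669.4865 W

24669.4865 W


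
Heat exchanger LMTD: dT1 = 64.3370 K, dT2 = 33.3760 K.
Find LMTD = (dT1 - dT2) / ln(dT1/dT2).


dT1/dT2 = 1.9276
ln(dT1/dT2) = 0.6563
LMTD = 30.9610 / 0.6563 = 47.1752 K

47.1752 K


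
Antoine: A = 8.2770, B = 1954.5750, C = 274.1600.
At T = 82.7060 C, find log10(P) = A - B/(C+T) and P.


C+T = 356.8660
B/(C+T) = 5.4771
log10(P) = 8.2770 - 5.4771 = 2.7999
P = 10^2.7999 = 630.8763 mmHg

630.8763 mmHg


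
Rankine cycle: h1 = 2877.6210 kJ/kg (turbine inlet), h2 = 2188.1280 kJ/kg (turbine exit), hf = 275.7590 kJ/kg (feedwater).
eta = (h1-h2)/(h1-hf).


W = 689.4930 kJ/kg
Q_in = 2601.8620 kJ/kg
eta = 0.2650 = 26.5000%

eta = 26.5000%


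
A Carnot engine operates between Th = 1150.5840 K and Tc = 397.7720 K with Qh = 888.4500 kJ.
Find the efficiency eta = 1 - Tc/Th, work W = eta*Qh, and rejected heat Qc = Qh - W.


eta = 1 - 397.7720/1150.5840 = 0.6543
W = 0.6543 * 888.4500 = 581.3012 kJ
Qc = 888.4500 - 581.3012 = 307.1488 kJ

eta = 65.4287%, W = 581.3012 kJ, Qc = 307.1488 kJ


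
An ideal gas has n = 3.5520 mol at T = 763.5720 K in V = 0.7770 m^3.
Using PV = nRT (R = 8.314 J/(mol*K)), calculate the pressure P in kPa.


P = nRT/V = 3.5520 * 8.314 * 763.5720 / 0.7770
= 22549.2952 / 0.7770 = 29020.9719 Pa = 29.0210 kPa

29.0210 kPa


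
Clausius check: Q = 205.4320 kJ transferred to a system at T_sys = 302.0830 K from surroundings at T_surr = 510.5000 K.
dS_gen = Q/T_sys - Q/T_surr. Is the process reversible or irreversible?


dS_sys = 205.4320/302.0830 = 0.6801 kJ/K
dS_surr = -205.4320/510.5000 = -0.4024 kJ/K
dS_gen = 0.6801 - 0.4024 = 0.2776 kJ/K (irreversible)

dS_gen = 0.2776 kJ/K, irreversible


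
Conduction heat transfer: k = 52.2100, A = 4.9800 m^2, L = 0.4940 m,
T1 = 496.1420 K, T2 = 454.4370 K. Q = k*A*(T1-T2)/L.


dT = 41.7050 K
Q = 52.2100 * 4.9800 * 41.7050 / 0.4940 = 21950.4897 W

21950.4897 W


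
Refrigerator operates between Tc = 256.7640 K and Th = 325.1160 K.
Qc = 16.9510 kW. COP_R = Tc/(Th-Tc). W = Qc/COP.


COP = 256.7640 / 68.3520 = 3.7565
W = 16.9510 / 3.7565 = 4.5125 kW

COP = 3.7565, W = 4.5125 kW


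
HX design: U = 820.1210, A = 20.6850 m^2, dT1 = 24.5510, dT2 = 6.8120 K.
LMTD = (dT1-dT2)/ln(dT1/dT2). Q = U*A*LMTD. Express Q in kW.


LMTD = 13.8363 K
Q = 820.1210 * 20.6850 * 13.8363 = 234720.9907 W = 234.7210 kW

234.7210 kW


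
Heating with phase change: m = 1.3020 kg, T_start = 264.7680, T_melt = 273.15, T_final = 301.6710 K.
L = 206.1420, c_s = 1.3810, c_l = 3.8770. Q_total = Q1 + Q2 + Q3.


Q1 (sensible, solid) = 1.3020 * 1.3810 * 8.3820 = 15.0714 kJ
Q2 (latent) = 1.3020 * 206.1420 = 268.3969 kJ
Q3 (sensible, liquid) = 1.3020 * 3.8770 * 28.5210 = 143.9698 kJ
Q_total = 427.4381 kJ

427.4381 kJ


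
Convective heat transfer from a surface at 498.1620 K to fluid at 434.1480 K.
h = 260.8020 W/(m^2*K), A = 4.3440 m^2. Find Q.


dT = 64.0140 K
Q = 260.8020 * 4.3440 * 64.0140 = 72522.9898 W

72522.9898 W


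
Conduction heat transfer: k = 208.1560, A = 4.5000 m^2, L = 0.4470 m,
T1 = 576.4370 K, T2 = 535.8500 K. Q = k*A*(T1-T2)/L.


dT = 40.5870 K
Q = 208.1560 * 4.5000 * 40.5870 / 0.4470 = 85051.2843 W

85051.2843 W


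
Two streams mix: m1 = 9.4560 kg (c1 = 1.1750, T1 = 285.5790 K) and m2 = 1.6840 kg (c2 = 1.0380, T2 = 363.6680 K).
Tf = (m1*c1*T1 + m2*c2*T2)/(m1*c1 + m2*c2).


num = 3808.6999
den = 12.8588
Tf = 296.1942 K

296.1942 K


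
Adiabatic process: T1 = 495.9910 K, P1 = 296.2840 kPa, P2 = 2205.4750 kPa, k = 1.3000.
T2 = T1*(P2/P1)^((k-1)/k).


(k-1)/k = 0.2308
(P2/P1)^exp = 1.5892
T2 = 495.9910 * 1.5892 = 788.2374 K

788.2374 K


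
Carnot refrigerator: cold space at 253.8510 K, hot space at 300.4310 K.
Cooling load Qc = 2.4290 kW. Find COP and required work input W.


COP = 253.8510 / 46.5800 = 5.4498
W = 2.4290 / 5.4498 = 0.4457 kW

COP = 5.4498, W = 0.4457 kW


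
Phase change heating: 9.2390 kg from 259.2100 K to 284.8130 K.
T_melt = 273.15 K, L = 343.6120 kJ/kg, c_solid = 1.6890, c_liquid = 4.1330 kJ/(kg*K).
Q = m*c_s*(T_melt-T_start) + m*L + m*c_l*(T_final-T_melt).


Q1 (sensible, solid) = 9.2390 * 1.6890 * 13.9400 = 217.5291 kJ
Q2 (latent) = 9.2390 * 343.6120 = 3174.6313 kJ
Q3 (sensible, liquid) = 9.2390 * 4.1330 * 11.6630 = 445.3492 kJ
Q_total = 3837.5096 kJ

3837.5096 kJ
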